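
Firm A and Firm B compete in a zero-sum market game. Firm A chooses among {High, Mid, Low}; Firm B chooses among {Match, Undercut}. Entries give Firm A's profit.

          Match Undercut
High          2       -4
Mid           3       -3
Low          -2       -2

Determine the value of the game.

-2

Row minima: High → -4, Mid → -3, Low → -2; maximin = -2.
Column maxima: Match → 3, Undercut → -2; minimax = -2.
Since maximin = minimax = -2, there is a saddle point and the value is -2.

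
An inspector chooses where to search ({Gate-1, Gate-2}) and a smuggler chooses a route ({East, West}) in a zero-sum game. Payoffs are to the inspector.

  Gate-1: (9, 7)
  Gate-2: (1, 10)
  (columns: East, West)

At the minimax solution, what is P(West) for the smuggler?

Row minima: Gate-1 → 7, Gate-2 → 1; maximin = 7.
Column maxima: East → 9, West → 10; minimax = 9.
7 ≠ 9, so there is no saddle point; optimal play is mixed.
Let the inspector play Gate-1 with probability p. Expected payoff against East: 9p + 1(1−p) = 8p + 1; against West: 7p + 10(1−p) = −3p + 10.
Setting these equal: 8p + 1 = −3p + 10 ⇒ 11p = 9 ⇒ p = 9/11, and the value is (8)·(9/11) + 1 = 83/11.
For the smuggler: with q = P(East), equating Gate-1's and Gate-2's payoffs gives 2q + 7 = −9q + 10 ⇒ q = 3/11.

8/11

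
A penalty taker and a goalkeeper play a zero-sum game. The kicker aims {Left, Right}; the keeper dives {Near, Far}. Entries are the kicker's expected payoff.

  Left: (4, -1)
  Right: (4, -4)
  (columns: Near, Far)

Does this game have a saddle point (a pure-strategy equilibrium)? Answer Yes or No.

Yes

Row minima: Left → -1, Right → -4; maximin = -1.
Column maxima: Near → 4, Far → -1; minimax = -1.
maximin = minimax = -1, so a saddle point exists.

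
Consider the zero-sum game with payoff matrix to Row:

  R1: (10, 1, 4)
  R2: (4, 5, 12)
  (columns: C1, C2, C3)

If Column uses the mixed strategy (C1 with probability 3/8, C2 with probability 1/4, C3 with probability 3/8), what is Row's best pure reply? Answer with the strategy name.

Expected payoff of R1: (3/8)·10 + (1/4)·1 + (3/8)·4 = 11/2.
Expected payoff of R2: (3/8)·4 + (1/4)·5 + (3/8)·12 = 29/4.
The largest is 29/4, so Row's best response is R2.

R2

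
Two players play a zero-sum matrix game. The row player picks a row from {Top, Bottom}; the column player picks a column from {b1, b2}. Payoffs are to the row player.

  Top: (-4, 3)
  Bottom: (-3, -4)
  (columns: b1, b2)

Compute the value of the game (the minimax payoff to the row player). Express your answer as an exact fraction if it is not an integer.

Row minima: Top → -4, Bottom → -4; maximin = -4.
Column maxima: b1 → -3, b2 → 3; minimax = -3.
-4 ≠ -3, so there is no saddle point; optimal play is mixed.
Let the row player play Top with probability p. Expected payoff against b1: (-4)p + (-3)(1−p) = −p − 3; against b2: 3p + (-4)(1−p) = 7p − 4.
Setting these equal: −p − 3 = 7p − 4 ⇒ −8p = -1 ⇒ p = 1/8, and the value is (-1)·(1/8) − 3 = -25/8.
For the column player: with q = P(b1), equating Top's and Bottom's payoffs gives −7q + 3 = q − 4 ⇒ q = 7/8.

-25/8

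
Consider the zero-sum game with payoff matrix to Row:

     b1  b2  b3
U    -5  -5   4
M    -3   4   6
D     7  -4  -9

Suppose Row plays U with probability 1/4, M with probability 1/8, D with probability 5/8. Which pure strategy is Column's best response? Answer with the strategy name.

If Column plays b1, Row's expected payoff is (1/4)·(-5) + (1/8)·(-3) + (5/8)·7 = 11/4.
If Column plays b2, Row's expected payoff is (1/4)·(-5) + (1/8)·4 + (5/8)·(-4) = -13/4.
If Column plays b3, Row's expected payoff is (1/4)·4 + (1/8)·6 + (5/8)·(-9) = -31/8.
Column minimizes Row's payoff; the smallest is -31/8, so the best response is b3.

b3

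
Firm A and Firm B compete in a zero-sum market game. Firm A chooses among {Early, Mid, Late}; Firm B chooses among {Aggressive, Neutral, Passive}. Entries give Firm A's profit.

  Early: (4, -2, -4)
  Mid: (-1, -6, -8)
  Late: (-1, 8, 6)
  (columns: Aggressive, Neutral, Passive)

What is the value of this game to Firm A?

Row minima: Early → -4, Mid → -8, Late → -1; maximin = -1.
Column maxima: Aggressive → 4, Neutral → 8, Passive → 6; minimax = 4.
-1 ≠ 4, so there is no saddle point; optimal play is mixed.
Mid is strictly dominated by Early, so Firm A never plays it.
Neutral is strictly dominated by Passive (it gives Firm A strictly more in every row), so Firm B never plays it.
On the remaining 2×2 (Early, Late vs Aggressive, Passive):
Let Firm A play Early with probability p. Expected payoff against Aggressive: 4p + (-1)(1−p) = 5p − 1; against Passive: (-4)p + 6(1−p) = −10p + 6.
Setting these equal: 5p − 1 = −10p + 6 ⇒ 15p = 7 ⇒ p = 7/15, and the value is (5)·(7/15) − 1 = 4/3.
For Firm B: with q = P(Aggressive), equating Early's and Late's payoffs gives 8q − 4 = −7q + 6 ⇒ q = 2/3.

4/3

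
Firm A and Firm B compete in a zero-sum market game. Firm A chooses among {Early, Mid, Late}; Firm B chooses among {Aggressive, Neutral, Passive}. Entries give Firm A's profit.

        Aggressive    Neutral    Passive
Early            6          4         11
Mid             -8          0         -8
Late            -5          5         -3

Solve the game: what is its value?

25/6

Row minima: Early → 4, Mid → -8, Late → -5; maximin = 4.
Column maxima: Aggressive → 6, Neutral → 5, Passive → 11; minimax = 5.
4 ≠ 5, so there is no saddle point; optimal play is mixed.
Mid is strictly dominated by Early, so Firm A never plays it.
With Mid eliminated, Passive is strictly dominated by Aggressive (it gives Firm A strictly more in every remaining row), so Firm B never plays it.
On the remaining 2×2 (Early, Late vs Aggressive, Neutral):
Let Firm A play Early with probability p. Expected payoff against Aggressive: 6p + (-5)(1−p) = 11p − 5; against Neutral: 4p + 5(1−p) = −p + 5.
Setting these equal: 11p − 5 = −p + 5 ⇒ 12p = 10 ⇒ p = 5/6, and the value is (11)·(5/6) − 5 = 25/6.
For Firm B: with q = P(Aggressive), equating Early's and Late's payoffs gives 2q + 4 = −10q + 5 ⇒ q = 1/12.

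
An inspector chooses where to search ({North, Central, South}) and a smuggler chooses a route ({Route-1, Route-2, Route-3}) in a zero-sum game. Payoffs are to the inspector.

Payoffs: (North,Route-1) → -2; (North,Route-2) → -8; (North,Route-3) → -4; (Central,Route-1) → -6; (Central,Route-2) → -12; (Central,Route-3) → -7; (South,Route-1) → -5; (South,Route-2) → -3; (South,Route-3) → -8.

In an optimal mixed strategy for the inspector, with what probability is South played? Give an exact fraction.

Row minima: North → -8, Central → -12, South → -8; maximin = -8.
Column maxima: Route-1 → -2, Route-2 → -3, Route-3 → -4; minimax = -4.
-8 ≠ -4, so there is no saddle point; optimal play is mixed.
Central is strictly dominated by North, so the inspector never plays it.
Route-1 is strictly dominated by Route-3 (it gives the inspector strictly more in every row), so the smuggler never plays it.
On the remaining 2×2 (North, South vs Route-2, Route-3):
Let the inspector play North with probability p. Expected payoff against Route-2: (-8)p + (-3)(1−p) = −5p − 3; against Route-3: (-4)p + (-8)(1−p) = 4p − 8.
Setting these equal: −5p − 3 = 4p − 8 ⇒ −9p = -5 ⇒ p = 5/9, and the value is (-5)·(5/9) − 3 = -52/9.
For the smuggler: with q = P(Route-2), equating North's and South's payoffs gives −4q − 4 = 5q − 8 ⇒ q = 4/9.

4/9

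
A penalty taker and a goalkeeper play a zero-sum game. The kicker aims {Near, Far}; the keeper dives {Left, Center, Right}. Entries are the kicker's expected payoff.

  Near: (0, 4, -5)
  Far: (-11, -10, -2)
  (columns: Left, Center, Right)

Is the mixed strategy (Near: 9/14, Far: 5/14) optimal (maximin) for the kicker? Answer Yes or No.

Yes

Against Left this mix gives (9/14)·0 + (5/14)·(-11) = -55/14.
Against Center this mix gives (9/14)·4 + (5/14)·(-10) = -1.
Against Right this mix gives (9/14)·(-5) + (5/14)·(-2) = -55/14.
All of the keeper's active replies (Left, Right) yield -55/14, and no column does worse for the kicker. The mix makes the keeper indifferent and guarantees -55/14, so it is optimal.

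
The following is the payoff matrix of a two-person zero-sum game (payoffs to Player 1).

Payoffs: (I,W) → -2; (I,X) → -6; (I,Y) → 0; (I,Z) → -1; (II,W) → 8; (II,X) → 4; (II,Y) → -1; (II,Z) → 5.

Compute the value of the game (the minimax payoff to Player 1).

-6/11

Row minima: I → -6, II → -1; maximin = -1.
Column maxima: W → 8, X → 4, Y → 0, Z → 5; minimax = 0.
-1 ≠ 0, so there is no saddle point; optimal play is mixed.
W is strictly dominated by X (it gives Player 1 strictly more in every row), so Player 2 never plays it.
Z is strictly dominated by X (it gives Player 1 strictly more in every row), so Player 2 never plays it.
On the remaining 2×2 (I, II vs X, Y):
Let Player 1 play I with probability p. Expected payoff against X: (-6)p + 4(1−p) = −10p + 4; against Y: 0p + (-1)(1−p) = p − 1.
Setting these equal: −10p + 4 = p − 1 ⇒ −11p = -5 ⇒ p = 5/11, and the value is (-10)·(5/11) + 4 = -6/11.
For Player 2: with q = P(X), equating I's and II's payoffs gives −6q = 5q − 1 ⇒ q = 1/11.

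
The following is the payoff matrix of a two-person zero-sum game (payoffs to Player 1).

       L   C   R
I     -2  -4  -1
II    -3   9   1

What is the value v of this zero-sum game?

-15/7

Row minima: I → -4, II → -3; maximin = -3.
Column maxima: L → -2, C → 9, R → 1; minimax = -2.
-3 ≠ -2, so there is no saddle point; optimal play is mixed.
R is strictly dominated by L (it gives Player 1 strictly more in every row), so Player 2 never plays it.
On the remaining 2×2 (I, II vs L, C):
Let Player 1 play I with probability p. Expected payoff against L: (-2)p + (-3)(1−p) = p − 3; against C: (-4)p + 9(1−p) = −13p + 9.
Setting these equal: p − 3 = −13p + 9 ⇒ 14p = 12 ⇒ p = 6/7, and the value is (1)·(6/7) − 3 = -15/7.
For Player 2: with q = P(L), equating I's and II's payoffs gives 2q − 4 = −12q + 9 ⇒ q = 13/14.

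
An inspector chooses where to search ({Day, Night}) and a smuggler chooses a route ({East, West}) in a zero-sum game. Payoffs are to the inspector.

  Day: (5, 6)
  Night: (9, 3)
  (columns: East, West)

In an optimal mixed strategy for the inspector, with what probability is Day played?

Row minima: Day → 5, Night → 3; maximin = 5.
Column maxima: East → 9, West → 6; minimax = 6.
5 ≠ 6, so there is no saddle point; optimal play is mixed.
Let the inspector play Day with probability p. Expected payoff against East: 5p + 9(1−p) = −4p + 9; against West: 6p + 3(1−p) = 3p + 3.
Setting these equal: −4p + 9 = 3p + 3 ⇒ −7p = -6 ⇒ p = 6/7, and the value is (-4)·(6/7) + 9 = 39/7.
For the smuggler: with q = P(East), equating Day's and Night's payoffs gives −q + 6 = 6q + 3 ⇒ q = 3/7.

6/7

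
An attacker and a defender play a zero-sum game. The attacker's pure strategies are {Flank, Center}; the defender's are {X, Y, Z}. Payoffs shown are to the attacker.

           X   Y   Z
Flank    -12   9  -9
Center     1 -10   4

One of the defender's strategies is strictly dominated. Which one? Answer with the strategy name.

X holds the attacker's payoff strictly below Z in every row: -12 < -9, 1 < 4.
So Z is strictly dominated for the defender.

Z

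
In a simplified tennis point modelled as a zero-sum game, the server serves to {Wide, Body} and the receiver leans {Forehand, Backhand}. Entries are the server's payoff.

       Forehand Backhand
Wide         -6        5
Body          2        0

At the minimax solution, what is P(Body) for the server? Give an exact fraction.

Row minima: Wide → -6, Body → 0; maximin = 0.
Column maxima: Forehand → 2, Backhand → 5; minimax = 2.
0 ≠ 2, so there is no saddle point; optimal play is mixed.
Let the server play Wide with probability p. Expected payoff against Forehand: (-6)p + 2(1−p) = −8p + 2; against Backhand: 5p + 0(1−p) = 5p.
Setting these equal: −8p + 2 = 5p ⇒ −13p = -2 ⇒ p = 2/13, and the value is (-8)·(2/13) + 2 = 10/13.
For the receiver: with q = P(Forehand), equating Wide's and Body's payoffs gives −11q + 5 = 2q ⇒ q = 5/13.

11/13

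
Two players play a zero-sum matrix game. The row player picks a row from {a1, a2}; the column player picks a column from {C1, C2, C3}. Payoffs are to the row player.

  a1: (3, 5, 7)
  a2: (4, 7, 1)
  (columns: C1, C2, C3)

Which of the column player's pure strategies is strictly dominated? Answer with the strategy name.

C2

C1 holds the row player's payoff strictly below C2 in every row: 3 < 5, 4 < 7.
So C2 is strictly dominated for the column player.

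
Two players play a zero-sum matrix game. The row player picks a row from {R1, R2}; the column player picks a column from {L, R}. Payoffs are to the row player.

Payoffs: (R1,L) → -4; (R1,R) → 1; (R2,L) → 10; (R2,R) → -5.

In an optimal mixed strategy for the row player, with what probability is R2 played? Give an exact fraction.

1/4

Row minima: R1 → -4, R2 → -5; maximin = -4.
Column maxima: L → 10, R → 1; minimax = 1.
-4 ≠ 1, so there is no saddle point; optimal play is mixed.
Let the row player play R1 with probability p. Expected payoff against L: (-4)p + 10(1−p) = −14p + 10; against R: 1p + (-5)(1−p) = 6p − 5.
Setting these equal: −14p + 10 = 6p − 5 ⇒ −20p = -15 ⇒ p = 3/4, and the value is (-14)·(3/4) + 10 = -1/2.
For the column player: with q = P(L), equating R1's and R2's payoffs gives −5q + 1 = 15q − 5 ⇒ q = 3/10.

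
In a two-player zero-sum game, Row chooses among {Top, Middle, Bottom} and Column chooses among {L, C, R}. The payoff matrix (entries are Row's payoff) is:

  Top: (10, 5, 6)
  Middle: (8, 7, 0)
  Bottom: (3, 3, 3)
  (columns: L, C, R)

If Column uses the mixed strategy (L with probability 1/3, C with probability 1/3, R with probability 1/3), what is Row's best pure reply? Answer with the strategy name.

Expected payoff of Top: (1/3)·10 + (1/3)·5 + (1/3)·6 = 7.
Expected payoff of Middle: (1/3)·8 + (1/3)·7 + (1/3)·0 = 5.
Expected payoff of Bottom: (1/3)·3 + (1/3)·3 + (1/3)·3 = 3.
The largest is 7, so Row's best response is Top.

Top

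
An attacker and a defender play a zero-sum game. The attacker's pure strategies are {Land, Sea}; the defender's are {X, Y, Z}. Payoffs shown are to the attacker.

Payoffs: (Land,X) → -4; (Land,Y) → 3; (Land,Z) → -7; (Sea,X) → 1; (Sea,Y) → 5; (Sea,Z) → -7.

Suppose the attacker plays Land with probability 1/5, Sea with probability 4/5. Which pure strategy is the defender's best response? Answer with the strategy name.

Z

If the defender plays X, the attacker's expected payoff is (1/5)·(-4) + (4/5)·1 = 0.
If the defender plays Y, the attacker's expected payoff is (1/5)·3 + (4/5)·5 = 23/5.
If the defender plays Z, the attacker's expected payoff is (1/5)·(-7) + (4/5)·(-7) = -7.
The defender minimizes the attacker's payoff; the smallest is -7, so the best response is Z.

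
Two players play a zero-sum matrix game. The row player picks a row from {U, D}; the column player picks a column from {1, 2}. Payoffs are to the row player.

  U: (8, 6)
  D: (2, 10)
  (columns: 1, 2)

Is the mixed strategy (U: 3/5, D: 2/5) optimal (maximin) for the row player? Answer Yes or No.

No

Against 1 this mix gives (3/5)·8 + (2/5)·2 = 28/5.
Against 2 this mix gives (3/5)·6 + (2/5)·10 = 38/5.
The column player will play 1, holding the row player to 28/5. Shifting weight toward the row that does better against 1 would raise this floor (the equalizing mix achieves 34/5 against both 1 and 2), so the proposed strategy is not optimal.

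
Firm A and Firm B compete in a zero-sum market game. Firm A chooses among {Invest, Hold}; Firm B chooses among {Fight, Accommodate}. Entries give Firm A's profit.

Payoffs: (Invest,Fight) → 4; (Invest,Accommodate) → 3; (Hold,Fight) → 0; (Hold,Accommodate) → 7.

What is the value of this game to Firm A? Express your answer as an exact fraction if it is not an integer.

7/2

Row minima: Invest → 3, Hold → 0; maximin = 3.
Column maxima: Fight → 4, Accommodate → 7; minimax = 4.
3 ≠ 4, so there is no saddle point; optimal play is mixed.
Let Firm A play Invest with probability p. Expected payoff against Fight: 4p + 0(1−p) = 4p; against Accommodate: 3p + 7(1−p) = −4p + 7.
Setting these equal: 4p = −4p + 7 ⇒ 8p = 7 ⇒ p = 7/8, and the value is (4)·(7/8) = 7/2.
For Firm B: with q = P(Fight), equating Invest's and Hold's payoffs gives q + 3 = −7q + 7 ⇒ q = 1/2.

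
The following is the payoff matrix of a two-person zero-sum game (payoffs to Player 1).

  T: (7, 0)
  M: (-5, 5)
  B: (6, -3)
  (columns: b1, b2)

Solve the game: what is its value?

35/17

Row minima: T → 0, M → -5, B → -3; maximin = 0.
Column maxima: b1 → 7, b2 → 5; minimax = 5.
0 ≠ 5, so there is no saddle point; optimal play is mixed.
B is strictly dominated by T, so Player 1 never plays it.
On the remaining 2×2 (T, M vs b1, b2):
Let Player 1 play T with probability p. Expected payoff against b1: 7p + (-5)(1−p) = 12p − 5; against b2: 0p + 5(1−p) = −5p + 5.
Setting these equal: 12p − 5 = −5p + 5 ⇒ 17p = 10 ⇒ p = 10/17, and the value is (12)·(10/17) − 5 = 35/17.
For Player 2: with q = P(b1), equating T's and M's payoffs gives 7q = −10q + 5 ⇒ q = 5/17.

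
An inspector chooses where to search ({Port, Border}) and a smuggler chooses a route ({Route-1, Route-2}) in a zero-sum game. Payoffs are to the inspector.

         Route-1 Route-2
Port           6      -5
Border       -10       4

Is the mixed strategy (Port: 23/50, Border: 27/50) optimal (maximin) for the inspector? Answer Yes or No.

Against Route-1 this mix gives (23/50)·6 + (27/50)·(-10) = -66/25.
Against Route-2 this mix gives (23/50)·(-5) + (27/50)·4 = -7/50.
The smuggler will play Route-1, holding the inspector to -66/25. Shifting weight toward the row that does better against Route-1 would raise this floor (the equalizing mix achieves -26/25 against both Route-1 and Route-2), so the proposed strategy is not optimal.

No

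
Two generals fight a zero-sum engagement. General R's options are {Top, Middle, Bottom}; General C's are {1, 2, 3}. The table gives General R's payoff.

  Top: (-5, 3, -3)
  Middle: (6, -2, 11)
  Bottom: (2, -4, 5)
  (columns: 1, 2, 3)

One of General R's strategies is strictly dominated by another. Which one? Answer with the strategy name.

Bottom

Middle gives a strictly higher payoff than Bottom against every column: 6 > 2, -2 > -4, 11 > 5.
So Bottom is strictly dominated and General R never plays it.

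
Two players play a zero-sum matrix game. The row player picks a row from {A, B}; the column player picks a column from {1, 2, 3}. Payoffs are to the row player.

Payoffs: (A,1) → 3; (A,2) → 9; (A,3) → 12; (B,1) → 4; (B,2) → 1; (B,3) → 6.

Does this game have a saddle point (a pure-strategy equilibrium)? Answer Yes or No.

Row minima: A → 3, B → 1; maximin = 3.
Column maxima: 1 → 4, 2 → 9, 3 → 12; minimax = 4.
3 ≠ 4, so no pure-strategy equilibrium exists.

No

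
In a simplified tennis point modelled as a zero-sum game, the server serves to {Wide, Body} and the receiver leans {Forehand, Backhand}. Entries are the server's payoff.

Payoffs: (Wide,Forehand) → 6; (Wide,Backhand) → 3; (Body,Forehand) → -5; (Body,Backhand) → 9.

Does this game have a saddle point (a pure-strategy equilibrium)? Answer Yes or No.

Row minima: Wide → 3, Body → -5; maximin = 3.
Column maxima: Forehand → 6, Backhand → 9; minimax = 6.
3 ≠ 6, so no pure-strategy equilibrium exists.

No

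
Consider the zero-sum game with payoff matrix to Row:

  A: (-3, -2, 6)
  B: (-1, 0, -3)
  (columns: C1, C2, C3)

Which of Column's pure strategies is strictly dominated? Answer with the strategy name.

C2

C1 holds Row's payoff strictly below C2 in every row: -3 < -2, -1 < 0.
So C2 is strictly dominated for Column.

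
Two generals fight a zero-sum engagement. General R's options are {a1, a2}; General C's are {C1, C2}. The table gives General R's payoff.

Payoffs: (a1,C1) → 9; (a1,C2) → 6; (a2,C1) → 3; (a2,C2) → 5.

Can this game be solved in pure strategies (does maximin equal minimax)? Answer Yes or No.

Yes

Row minima: a1 → 6, a2 → 3; maximin = 6.
Column maxima: C1 → 9, C2 → 6; minimax = 6.
maximin = minimax = 6, so a saddle point exists.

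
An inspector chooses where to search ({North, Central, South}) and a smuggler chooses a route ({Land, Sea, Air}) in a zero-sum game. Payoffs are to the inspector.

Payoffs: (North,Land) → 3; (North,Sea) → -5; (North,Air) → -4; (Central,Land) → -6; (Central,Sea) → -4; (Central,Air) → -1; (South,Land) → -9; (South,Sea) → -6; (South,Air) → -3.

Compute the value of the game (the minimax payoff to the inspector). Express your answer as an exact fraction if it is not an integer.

Row minima: North → -5, Central → -6, South → -9; maximin = -5.
Column maxima: Land → 3, Sea → -4, Air → -1; minimax = -4.
-5 ≠ -4, so there is no saddle point; optimal play is mixed.
South is strictly dominated by Central, so the inspector never plays it.
Air is strictly dominated by Sea (it gives the inspector strictly more in every row), so the smuggler never plays it.
On the remaining 2×2 (North, Central vs Land, Sea):
Let the inspector play North with probability p. Expected payoff against Land: 3p + (-6)(1−p) = 9p − 6; against Sea: (-5)p + (-4)(1−p) = −p − 4.
Setting these equal: 9p − 6 = −p − 4 ⇒ 10p = 2 ⇒ p = 1/5, and the value is (9)·(1/5) − 6 = -21/5.
For the smuggler: with q = P(Land), equating North's and Central's payoffs gives 8q − 5 = −2q − 4 ⇒ q = 1/10.

-21/5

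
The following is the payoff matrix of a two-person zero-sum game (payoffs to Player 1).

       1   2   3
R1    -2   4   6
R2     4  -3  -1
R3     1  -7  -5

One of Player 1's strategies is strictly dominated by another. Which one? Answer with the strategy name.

R2 gives a strictly higher payoff than R3 against every column: 4 > 1, -3 > -7, -1 > -5.
So R3 is strictly dominated and Player 1 never plays it.

R3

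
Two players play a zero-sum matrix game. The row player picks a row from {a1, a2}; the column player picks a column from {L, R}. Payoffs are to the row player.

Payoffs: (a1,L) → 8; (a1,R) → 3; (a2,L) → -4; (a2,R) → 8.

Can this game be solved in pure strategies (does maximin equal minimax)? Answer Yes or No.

Row minima: a1 → 3, a2 → -4; maximin = 3.
Column maxima: L → 8, R → 8; minimax = 8.
3 ≠ 8, so no pure-strategy equilibrium exists.

No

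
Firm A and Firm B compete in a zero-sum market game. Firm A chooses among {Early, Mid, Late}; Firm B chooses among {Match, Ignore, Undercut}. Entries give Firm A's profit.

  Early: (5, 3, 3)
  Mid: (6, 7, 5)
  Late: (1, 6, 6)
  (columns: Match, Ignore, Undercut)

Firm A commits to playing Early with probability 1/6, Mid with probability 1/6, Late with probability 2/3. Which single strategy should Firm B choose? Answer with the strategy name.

Match

If Firm B plays Match, Firm A's expected payoff is (1/6)·5 + (1/6)·6 + (2/3)·1 = 5/2.
If Firm B plays Ignore, Firm A's expected payoff is (1/6)·3 + (1/6)·7 + (2/3)·6 = 17/3.
If Firm B plays Undercut, Firm A's expected payoff is (1/6)·3 + (1/6)·5 + (2/3)·6 = 16/3.
Firm B minimizes Firm A's payoff; the smallest is 5/2, so the best response is Match.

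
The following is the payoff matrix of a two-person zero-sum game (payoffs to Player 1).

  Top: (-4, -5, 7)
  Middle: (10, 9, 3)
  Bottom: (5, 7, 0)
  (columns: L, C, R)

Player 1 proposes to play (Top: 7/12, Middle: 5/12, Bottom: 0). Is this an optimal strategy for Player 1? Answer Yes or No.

Against L this mix gives (7/12)·(-4) + (5/12)·10 = 11/6.
Against C this mix gives (7/12)·(-5) + (5/12)·9 = 5/6.
Against R this mix gives (7/12)·7 + (5/12)·3 = 16/3.
Player 2 will play C, holding Player 1 to 5/6. Shifting weight toward the row that does better against C would raise this floor (the equalizing mix achieves 13/3 against both C and R), so the proposed strategy is not optimal.

No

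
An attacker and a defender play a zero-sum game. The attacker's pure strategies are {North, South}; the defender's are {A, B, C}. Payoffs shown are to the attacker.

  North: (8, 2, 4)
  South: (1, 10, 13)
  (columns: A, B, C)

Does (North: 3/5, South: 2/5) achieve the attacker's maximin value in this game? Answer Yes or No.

Yes

Against A this mix gives (3/5)·8 + (2/5)·1 = 26/5.
Against B this mix gives (3/5)·2 + (2/5)·10 = 26/5.
Against C this mix gives (3/5)·4 + (2/5)·13 = 38/5.
All of the defender's active replies (A, B) yield 26/5, and no column does worse for the attacker. The mix makes the defender indifferent and guarantees 26/5, so it is optimal.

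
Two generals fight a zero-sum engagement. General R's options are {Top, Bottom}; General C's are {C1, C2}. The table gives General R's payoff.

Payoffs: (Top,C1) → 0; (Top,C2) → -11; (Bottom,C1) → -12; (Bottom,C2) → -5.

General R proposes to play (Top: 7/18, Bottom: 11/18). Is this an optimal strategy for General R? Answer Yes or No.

Against C1 this mix gives (7/18)·0 + (11/18)·(-12) = -22/3.
Against C2 this mix gives (7/18)·(-11) + (11/18)·(-5) = -22/3.
All of General C's active replies (C1, C2) yield -22/3, and no column does worse for General R. The mix makes General C indifferent and guarantees -22/3, so it is optimal.

Yes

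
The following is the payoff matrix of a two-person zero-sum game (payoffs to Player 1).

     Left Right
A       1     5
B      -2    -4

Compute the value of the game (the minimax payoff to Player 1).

Row minima: A → 1, B → -4; maximin = 1.
Column maxima: Left → 1, Right → 5; minimax = 1.
Since maximin = minimax = 1, there is a saddle point and the value is 1.

1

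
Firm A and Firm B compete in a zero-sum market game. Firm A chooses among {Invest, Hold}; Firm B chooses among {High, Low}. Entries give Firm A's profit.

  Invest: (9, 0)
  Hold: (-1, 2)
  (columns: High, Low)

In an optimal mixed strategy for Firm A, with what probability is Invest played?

Row minima: Invest → 0, Hold → -1; maximin = 0.
Column maxima: High → 9, Low → 2; minimax = 2.
0 ≠ 2, so there is no saddle point; optimal play is mixed.
Let Firm A play Invest with probability p. Expected payoff against High: 9p + (-1)(1−p) = 10p − 1; against Low: 0p + 2(1−p) = −2p + 2.
Setting these equal: 10p − 1 = −2p + 2 ⇒ 12p = 3 ⇒ p = 1/4, and the value is (10)·(1/4) − 1 = 3/2.
For Firm B: with q = P(High), equating Invest's and Hold's payoffs gives 9q = −3q + 2 ⇒ q = 1/6.

1/4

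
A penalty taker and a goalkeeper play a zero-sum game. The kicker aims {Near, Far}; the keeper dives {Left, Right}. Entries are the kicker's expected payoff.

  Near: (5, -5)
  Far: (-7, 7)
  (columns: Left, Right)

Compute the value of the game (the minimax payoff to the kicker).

Row minima: Near → -5, Far → -7; maximin = -5.
Column maxima: Left → 5, Right → 7; minimax = 5.
-5 ≠ 5, so there is no saddle point; optimal play is mixed.
Let the kicker play Near with probability p. Expected payoff against Left: 5p + (-7)(1−p) = 12p − 7; against Right: (-5)p + 7(1−p) = −12p + 7.
Setting these equal: 12p − 7 = −12p + 7 ⇒ 24p = 14 ⇒ p = 7/12, and the value is (12)·(7/12) − 7 = 0.
For the keeper: with q = P(Left), equating Near's and Far's payoffs gives 10q − 5 = −14q + 7 ⇒ q = 1/2.

0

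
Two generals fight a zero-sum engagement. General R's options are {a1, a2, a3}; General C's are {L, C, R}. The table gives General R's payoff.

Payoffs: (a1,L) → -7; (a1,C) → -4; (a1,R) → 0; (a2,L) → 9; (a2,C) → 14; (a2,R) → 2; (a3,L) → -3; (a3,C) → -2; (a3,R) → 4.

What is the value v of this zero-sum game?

3

Row minima: a1 → -7, a2 → 2, a3 → -3; maximin = 2.
Column maxima: L → 9, C → 14, R → 4; minimax = 4.
2 ≠ 4, so there is no saddle point; optimal play is mixed.
a1 is strictly dominated by a2, so General R never plays it.
C is strictly dominated by L (it gives General R strictly more in every row), so General C never plays it.
On the remaining 2×2 (a2, a3 vs L, R):
Let General R play a2 with probability p. Expected payoff against L: 9p + (-3)(1−p) = 12p − 3; against R: 2p + 4(1−p) = −2p + 4.
Setting these equal: 12p − 3 = −2p + 4 ⇒ 14p = 7 ⇒ p = 1/2, and the value is (12)·(1/2) − 3 = 3.
For General C: with q = P(L), equating a2's and a3's payoffs gives 7q + 2 = −7q + 4 ⇒ q = 1/7.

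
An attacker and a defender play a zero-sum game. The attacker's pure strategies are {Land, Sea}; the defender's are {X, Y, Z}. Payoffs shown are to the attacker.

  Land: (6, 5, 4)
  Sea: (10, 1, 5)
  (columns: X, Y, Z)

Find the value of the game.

Row minima: Land → 4, Sea → 1; maximin = 4.
Column maxima: X → 10, Y → 5, Z → 5; minimax = 5.
4 ≠ 5, so there is no saddle point; optimal play is mixed.
X is strictly dominated by Y (it gives the attacker strictly more in every row), so the defender never plays it.
On the remaining 2×2 (Land, Sea vs Y, Z):
Let the attacker play Land with probability p. Expected payoff against Y: 5p + 1(1−p) = 4p + 1; against Z: 4p + 5(1−p) = −p + 5.
Setting these equal: 4p + 1 = −p + 5 ⇒ 5p = 4 ⇒ p = 4/5, and the value is (4)·(4/5) + 1 = 21/5.
For the defender: with q = P(Y), equating Land's and Sea's payoffs gives q + 4 = −4q + 5 ⇒ q = 1/5.

21/5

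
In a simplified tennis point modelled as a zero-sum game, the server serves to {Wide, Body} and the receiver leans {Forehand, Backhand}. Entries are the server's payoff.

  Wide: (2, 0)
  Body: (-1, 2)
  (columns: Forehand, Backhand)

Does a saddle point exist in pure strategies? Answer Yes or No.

Row minima: Wide → 0, Body → -1; maximin = 0.
Column maxima: Forehand → 2, Backhand → 2; minimax = 2.
0 ≠ 2, so no pure-strategy equilibrium exists.

No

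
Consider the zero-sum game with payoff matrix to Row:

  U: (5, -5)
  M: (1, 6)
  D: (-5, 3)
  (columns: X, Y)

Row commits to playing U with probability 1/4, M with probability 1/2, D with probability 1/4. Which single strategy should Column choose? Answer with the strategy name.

X

If Column plays X, Row's expected payoff is (1/4)·5 + (1/2)·1 + (1/4)·(-5) = 1/2.
If Column plays Y, Row's expected payoff is (1/4)·(-5) + (1/2)·6 + (1/4)·3 = 5/2.
Column minimizes Row's payoff; the smallest is 1/2, so the best response is X.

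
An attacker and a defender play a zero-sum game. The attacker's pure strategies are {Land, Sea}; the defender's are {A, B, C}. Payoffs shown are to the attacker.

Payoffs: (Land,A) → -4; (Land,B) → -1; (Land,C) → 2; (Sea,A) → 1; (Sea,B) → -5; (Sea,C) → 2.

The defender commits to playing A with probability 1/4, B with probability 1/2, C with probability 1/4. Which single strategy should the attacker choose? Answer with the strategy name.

Expected payoff of Land: (1/4)·(-4) + (1/2)·(-1) + (1/4)·2 = -1.
Expected payoff of Sea: (1/4)·1 + (1/2)·(-5) + (1/4)·2 = -7/4.
The largest is -1, so the attacker's best response is Land.

Land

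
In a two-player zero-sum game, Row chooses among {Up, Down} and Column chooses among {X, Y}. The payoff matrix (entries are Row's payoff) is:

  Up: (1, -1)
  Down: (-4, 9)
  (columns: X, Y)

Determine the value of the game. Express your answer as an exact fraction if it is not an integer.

1/3

Row minima: Up → -1, Down → -4; maximin = -1.
Column maxima: X → 1, Y → 9; minimax = 1.
-1 ≠ 1, so there is no saddle point; optimal play is mixed.
Let Row play Up with probability p. Expected payoff against X: 1p + (-4)(1−p) = 5p − 4; against Y: (-1)p + 9(1−p) = −10p + 9.
Setting these equal: 5p − 4 = −10p + 9 ⇒ 15p = 13 ⇒ p = 13/15, and the value is (5)·(13/15) − 4 = 1/3.
For Column: with q = P(X), equating Up's and Down's payoffs gives 2q − 1 = −13q + 9 ⇒ q = 2/3.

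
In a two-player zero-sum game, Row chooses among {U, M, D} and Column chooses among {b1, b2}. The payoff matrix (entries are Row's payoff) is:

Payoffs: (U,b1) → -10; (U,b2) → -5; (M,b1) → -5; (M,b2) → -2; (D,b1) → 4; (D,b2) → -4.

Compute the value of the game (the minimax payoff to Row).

Row minima: U → -10, M → -5, D → -4; maximin = -4.
Column maxima: b1 → 4, b2 → -2; minimax = -2.
-4 ≠ -2, so there is no saddle point; optimal play is mixed.
U is strictly dominated by M, so Row never plays it.
On the remaining 2×2 (M, D vs b1, b2):
Let Row play M with probability p. Expected payoff against b1: (-5)p + 4(1−p) = −9p + 4; against b2: (-2)p + (-4)(1−p) = 2p − 4.
Setting these equal: −9p + 4 = 2p − 4 ⇒ −11p = -8 ⇒ p = 8/11, and the value is (-9)·(8/11) + 4 = -28/11.
For Column: with q = P(b1), equating M's and D's payoffs gives −3q − 2 = 8q − 4 ⇒ q = 2/11.

-28/11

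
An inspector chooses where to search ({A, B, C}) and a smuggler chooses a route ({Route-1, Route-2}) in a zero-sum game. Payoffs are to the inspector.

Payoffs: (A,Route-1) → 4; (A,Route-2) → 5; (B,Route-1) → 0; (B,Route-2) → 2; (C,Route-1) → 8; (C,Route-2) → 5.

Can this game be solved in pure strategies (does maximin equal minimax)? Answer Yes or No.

Row minima: A → 4, B → 0, C → 5; maximin = 5.
Column maxima: Route-1 → 8, Route-2 → 5; minimax = 5.
maximin = minimax = 5, so a saddle point exists.

Yes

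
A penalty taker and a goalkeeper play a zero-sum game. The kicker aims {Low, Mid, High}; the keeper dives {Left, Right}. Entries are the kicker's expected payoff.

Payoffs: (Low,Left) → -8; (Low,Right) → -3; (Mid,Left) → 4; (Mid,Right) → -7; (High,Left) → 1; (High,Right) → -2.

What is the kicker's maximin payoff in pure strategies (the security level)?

Row minima: Low → -8, Mid → -7, High → -2.
The best of these is -2.

-2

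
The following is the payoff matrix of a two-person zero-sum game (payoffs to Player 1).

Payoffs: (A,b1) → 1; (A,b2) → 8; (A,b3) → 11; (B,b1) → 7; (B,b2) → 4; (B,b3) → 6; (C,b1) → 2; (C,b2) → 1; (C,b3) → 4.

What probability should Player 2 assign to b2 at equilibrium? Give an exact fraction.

3/5

Row minima: A → 1, B → 4, C → 1; maximin = 4.
Column maxima: b1 → 7, b2 → 8, b3 → 11; minimax = 7.
4 ≠ 7, so there is no saddle point; optimal play is mixed.
C is strictly dominated by B, so Player 1 never plays it.
b3 is strictly dominated by b2 (it gives Player 1 strictly more in every row), so Player 2 never plays it.
On the remaining 2×2 (A, B vs b1, b2):
Let Player 1 play A with probability p. Expected payoff against b1: 1p + 7(1−p) = −6p + 7; against b2: 8p + 4(1−p) = 4p + 4.
Setting these equal: −6p + 7 = 4p + 4 ⇒ −10p = -3 ⇒ p = 3/10, and the value is (-6)·(3/10) + 7 = 26/5.
For Player 2: with q = P(b1), equating A's and B's payoffs gives −7q + 8 = 3q + 4 ⇒ q = 2/5.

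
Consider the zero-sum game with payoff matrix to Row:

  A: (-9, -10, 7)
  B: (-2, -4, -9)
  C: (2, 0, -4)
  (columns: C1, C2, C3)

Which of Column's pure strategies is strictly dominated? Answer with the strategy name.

C2 holds Row's payoff strictly below C1 in every row: -10 < -9, -4 < -2, 0 < 2.
So C1 is strictly dominated for Column.

C1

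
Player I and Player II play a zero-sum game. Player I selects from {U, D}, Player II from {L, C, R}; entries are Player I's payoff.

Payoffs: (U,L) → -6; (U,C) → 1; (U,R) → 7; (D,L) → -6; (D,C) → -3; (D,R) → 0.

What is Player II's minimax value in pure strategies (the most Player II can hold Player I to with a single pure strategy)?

Column maxima: L → -6, C → 1, R → 7.
The smallest of these is -6.

-6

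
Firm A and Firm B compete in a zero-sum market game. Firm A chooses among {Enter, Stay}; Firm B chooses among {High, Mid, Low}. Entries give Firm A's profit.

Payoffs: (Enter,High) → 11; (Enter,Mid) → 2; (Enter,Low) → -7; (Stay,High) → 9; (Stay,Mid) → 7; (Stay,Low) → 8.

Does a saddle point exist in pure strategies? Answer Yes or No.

Row minima: Enter → -7, Stay → 7; maximin = 7.
Column maxima: High → 11, Mid → 7, Low → 8; minimax = 7.
maximin = minimax = 7, so a saddle point exists.

Yes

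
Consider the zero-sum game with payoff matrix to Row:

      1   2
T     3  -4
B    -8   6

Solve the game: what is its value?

Row minima: T → -4, B → -8; maximin = -4.
Column maxima: 1 → 3, 2 → 6; minimax = 3.
-4 ≠ 3, so there is no saddle point; optimal play is mixed.
Let Row play T with probability p. Expected payoff against 1: 3p + (-8)(1−p) = 11p − 8; against 2: (-4)p + 6(1−p) = −10p + 6.
Setting these equal: 11p − 8 = −10p + 6 ⇒ 21p = 14 ⇒ p = 2/3, and the value is (11)·(2/3) − 8 = -2/3.
For Column: with q = P(1), equating T's and B's payoffs gives 7q − 4 = −14q + 6 ⇒ q = 10/21.

-2/3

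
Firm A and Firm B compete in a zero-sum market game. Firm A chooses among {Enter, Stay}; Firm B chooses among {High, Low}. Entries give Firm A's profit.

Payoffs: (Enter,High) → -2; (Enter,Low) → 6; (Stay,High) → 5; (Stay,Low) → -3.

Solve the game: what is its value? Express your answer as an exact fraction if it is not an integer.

Row minima: Enter → -2, Stay → -3; maximin = -2.
Column maxima: High → 5, Low → 6; minimax = 5.
-2 ≠ 5, so there is no saddle point; optimal play is mixed.
Let Firm A play Enter with probability p. Expected payoff against High: (-2)p + 5(1−p) = −7p + 5; against Low: 6p + (-3)(1−p) = 9p − 3.
Setting these equal: −7p + 5 = 9p − 3 ⇒ −16p = -8 ⇒ p = 1/2, and the value is (-7)·(1/2) + 5 = 3/2.
For Firm B: with q = P(High), equating Enter's and Stay's payoffs gives −8q + 6 = 8q − 3 ⇒ q = 9/16.

3/2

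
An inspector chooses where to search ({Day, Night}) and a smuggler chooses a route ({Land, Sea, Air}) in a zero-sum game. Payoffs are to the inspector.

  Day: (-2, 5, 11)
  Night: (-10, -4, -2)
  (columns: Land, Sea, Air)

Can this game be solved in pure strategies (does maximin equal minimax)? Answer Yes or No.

Yes

Row minima: Day → -2, Night → -10; maximin = -2.
Column maxima: Land → -2, Sea → 5, Air → 11; minimax = -2.
maximin = minimax = -2, so a saddle point exists.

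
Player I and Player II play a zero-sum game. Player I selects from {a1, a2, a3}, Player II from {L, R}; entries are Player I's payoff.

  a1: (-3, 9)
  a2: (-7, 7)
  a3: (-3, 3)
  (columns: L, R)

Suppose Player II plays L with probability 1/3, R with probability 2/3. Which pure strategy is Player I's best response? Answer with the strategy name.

Expected payoff of a1: (1/3)·(-3) + (2/3)·9 = 5.
Expected payoff of a2: (1/3)·(-7) + (2/3)·7 = 7/3.
Expected payoff of a3: (1/3)·(-3) + (2/3)·3 = 1.
The largest is 5, so Player I's best response is a1.

a1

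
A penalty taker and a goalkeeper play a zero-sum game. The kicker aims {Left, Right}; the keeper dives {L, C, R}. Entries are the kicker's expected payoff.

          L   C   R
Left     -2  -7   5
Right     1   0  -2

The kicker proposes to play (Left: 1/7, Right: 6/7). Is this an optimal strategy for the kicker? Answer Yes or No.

Against L this mix gives (1/7)·(-2) + (6/7)·1 = 4/7.
Against C this mix gives (1/7)·(-7) + (6/7)·0 = -1.
Against R this mix gives (1/7)·5 + (6/7)·(-2) = -1.
All of the keeper's active replies (C, R) yield -1, and no column does worse for the kicker. The mix makes the keeper indifferent and guarantees -1, so it is optimal.

Yes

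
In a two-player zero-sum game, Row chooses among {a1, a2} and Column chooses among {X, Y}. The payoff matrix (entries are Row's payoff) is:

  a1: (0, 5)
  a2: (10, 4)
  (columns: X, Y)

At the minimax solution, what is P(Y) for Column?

Row minima: a1 → 0, a2 → 4; maximin = 4.
Column maxima: X → 10, Y → 5; minimax = 5.
4 ≠ 5, so there is no saddle point; optimal play is mixed.
Let Row play a1 with probability p. Expected payoff against X: 0p + 10(1−p) = −10p + 10; against Y: 5p + 4(1−p) = p + 4.
Setting these equal: −10p + 10 = p + 4 ⇒ −11p = -6 ⇒ p = 6/11, and the value is (-10)·(6/11) + 10 = 50/11.
For Column: with q = P(X), equating a1's and a2's payoffs gives −5q + 5 = 6q + 4 ⇒ q = 1/11.

10/11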